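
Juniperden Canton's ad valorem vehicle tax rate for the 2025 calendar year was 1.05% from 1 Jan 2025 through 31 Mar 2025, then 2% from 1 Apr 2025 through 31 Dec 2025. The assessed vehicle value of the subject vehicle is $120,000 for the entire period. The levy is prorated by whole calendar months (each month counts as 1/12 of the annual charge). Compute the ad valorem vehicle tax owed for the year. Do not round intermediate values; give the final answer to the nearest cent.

1 Jan – 31 Mar 2025: 3 months at 1.05% → $120,000 × 1.05% × 3/12 = $315.0000
1 Apr – 31 Dec 2025: 9 months at 2% → $120,000 × 2% × 9/12 = $1,800.0000
Total = $2,115.0000

$2,115.00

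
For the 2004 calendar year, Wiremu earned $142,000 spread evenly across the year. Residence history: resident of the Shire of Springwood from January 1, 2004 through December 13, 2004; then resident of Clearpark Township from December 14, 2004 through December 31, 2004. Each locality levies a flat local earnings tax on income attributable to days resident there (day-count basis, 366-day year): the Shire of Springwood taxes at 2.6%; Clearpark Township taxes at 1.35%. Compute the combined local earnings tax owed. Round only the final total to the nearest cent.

The Shire of Springwood, January 1 – December 13, 2004: 348 days → $142,000 × 2.6% × 348/366 = $3,510.4262
Clearpark Township, December 14 – December 31, 2004: 18 days → $142,000 × 1.35% × 18/366 = $94.2787
Total = $3,604.7049

$3,604.70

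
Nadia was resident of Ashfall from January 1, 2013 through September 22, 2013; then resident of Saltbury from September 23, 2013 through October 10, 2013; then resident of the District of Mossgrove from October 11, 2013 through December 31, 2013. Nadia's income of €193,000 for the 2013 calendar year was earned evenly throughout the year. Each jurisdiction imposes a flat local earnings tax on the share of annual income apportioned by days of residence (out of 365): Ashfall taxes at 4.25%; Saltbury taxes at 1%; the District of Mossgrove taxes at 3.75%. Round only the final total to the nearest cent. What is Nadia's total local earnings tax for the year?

Ashfall, January 1 – September 22, 2013: 265 days → €193,000 × 4.25% × 265/365 = €5,955.2397
Saltbury, September 23 – October 10, 2013: 18 days → €193,000 × 1% × 18/365 = €95.1781
The District of Mossgrove, October 11 – December 31, 2013: 82 days → €193,000 × 3.75% × 82/365 = €1,625.9589
Total = €7,676.3767

€7,676.38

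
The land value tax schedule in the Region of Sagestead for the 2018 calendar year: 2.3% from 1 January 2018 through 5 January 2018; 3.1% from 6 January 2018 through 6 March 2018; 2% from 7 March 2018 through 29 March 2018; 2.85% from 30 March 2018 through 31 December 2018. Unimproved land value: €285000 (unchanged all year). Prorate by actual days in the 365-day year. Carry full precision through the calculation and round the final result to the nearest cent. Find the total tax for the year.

1 January – 5 January 2018: 5 days at 2.3% → €285000 × 2.3% × 5/365 = €89.7945
6 January – 6 March 2018: 60 days at 3.1% → €285000 × 3.1% × 60/365 = €1452.3288
7 March – 29 March 2018: 23 days at 2% → €285000 × 2% × 23/365 = €359.1781
30 March – 31 December 2018: 277 days at 2.85% → €285000 × 2.85% × 277/365 = €6164.1986
Total = €8065.5000

€8065.50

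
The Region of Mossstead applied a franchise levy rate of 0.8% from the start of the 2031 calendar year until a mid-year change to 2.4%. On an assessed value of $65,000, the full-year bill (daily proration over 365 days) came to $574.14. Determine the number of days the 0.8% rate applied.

Let d = days at the first rate; then 365 − d days at the second rate.
$65,000 × [0.8%·d + 2.4%·(365−d)] / 365 = $574.14
Solving gives d = 346, so the new rate took effect on 13 Dec 2031.

346 days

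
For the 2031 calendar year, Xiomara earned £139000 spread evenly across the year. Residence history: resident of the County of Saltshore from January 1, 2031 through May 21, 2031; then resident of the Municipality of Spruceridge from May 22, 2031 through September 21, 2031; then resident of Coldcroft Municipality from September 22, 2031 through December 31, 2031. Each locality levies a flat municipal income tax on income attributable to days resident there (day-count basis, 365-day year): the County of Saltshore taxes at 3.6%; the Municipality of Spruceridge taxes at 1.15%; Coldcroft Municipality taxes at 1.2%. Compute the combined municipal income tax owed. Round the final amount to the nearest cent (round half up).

The County of Saltshore, January 1 – May 21, 2031: 141 days → £139000 × 3.6% × 141/365 = £1933.0521
The Municipality of Spruceridge, May 22 – September 21, 2031: 123 days → £139000 × 1.15% × 123/365 = £538.6726
Coldcroft Municipality, September 22 – December 31, 2031: 101 days → £139000 × 1.2% × 101/365 = £461.5562
Total = £2933.2808

£2933.28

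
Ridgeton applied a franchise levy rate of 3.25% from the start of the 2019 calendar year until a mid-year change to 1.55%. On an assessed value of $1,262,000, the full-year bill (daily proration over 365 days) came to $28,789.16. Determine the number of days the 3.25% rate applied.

Let d = days at the first rate; then 365 − d days at the second rate.
$1,262,000 × [3.25%·d + 1.55%·(365−d)] / 365 = $28,789.16
Solving gives d = 157, so the new rate took effect on 7 June 2019.

157 days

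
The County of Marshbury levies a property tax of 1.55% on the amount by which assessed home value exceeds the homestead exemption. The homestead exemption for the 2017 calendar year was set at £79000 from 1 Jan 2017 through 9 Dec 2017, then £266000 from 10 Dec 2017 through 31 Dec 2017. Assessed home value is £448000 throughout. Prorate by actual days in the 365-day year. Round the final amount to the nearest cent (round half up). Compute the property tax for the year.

£5544.80

1 Jan – 9 Dec 2017: 343 days, exemption £79000 → (£448000 − £79000) × 1.55% × 343/365 = £5374.7630
10 Dec – 31 Dec 2017: 22 days, exemption £266000 → (£448000 − £266000) × 1.55% × 22/365 = £170.0329
Total = £5544.7959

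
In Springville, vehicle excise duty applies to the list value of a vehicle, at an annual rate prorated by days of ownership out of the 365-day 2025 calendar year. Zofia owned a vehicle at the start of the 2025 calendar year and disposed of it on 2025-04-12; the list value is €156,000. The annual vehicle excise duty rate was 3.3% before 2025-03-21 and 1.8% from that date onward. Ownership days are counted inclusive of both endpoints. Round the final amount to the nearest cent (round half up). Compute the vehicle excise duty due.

2025-01-01 to 2025-03-20: 79 days at 3.3% → €156,000 × 3.3% × 79/365 = €1,114.2247
2025-03-21 to 2025-04-12: 23 days at 1.8% → €156,000 × 1.8% × 23/365 = €176.9425
Total = €1,291.1671

€1,291.17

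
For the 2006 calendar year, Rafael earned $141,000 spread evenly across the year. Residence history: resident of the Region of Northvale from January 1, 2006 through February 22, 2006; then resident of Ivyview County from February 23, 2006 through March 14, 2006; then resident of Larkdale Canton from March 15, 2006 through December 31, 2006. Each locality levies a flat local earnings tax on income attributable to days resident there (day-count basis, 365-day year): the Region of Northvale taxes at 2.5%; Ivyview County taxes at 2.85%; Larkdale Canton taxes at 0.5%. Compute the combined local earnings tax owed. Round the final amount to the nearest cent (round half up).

$1,296.04

The Region of Northvale, January 1 – February 22, 2006: 53 days → $141,000 × 2.5% × 53/365 = $511.8493
Ivyview County, February 23 – March 14, 2006: 20 days → $141,000 × 2.85% × 20/365 = $220.1918
Larkdale Canton, March 15 – December 31, 2006: 292 days → $141,000 × 0.5% × 292/365 = $564.0000
Total = $1,296.0411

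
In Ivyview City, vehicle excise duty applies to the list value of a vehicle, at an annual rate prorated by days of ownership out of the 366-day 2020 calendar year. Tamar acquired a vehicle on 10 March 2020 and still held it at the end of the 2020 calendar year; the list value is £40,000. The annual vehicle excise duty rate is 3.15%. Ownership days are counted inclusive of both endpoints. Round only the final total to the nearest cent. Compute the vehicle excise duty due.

Days held (10 March – 31 December 2020): 297 out of 366
Tax = £40,000 × 3.15% × 297/366 = £1,022.4590

£1,022.46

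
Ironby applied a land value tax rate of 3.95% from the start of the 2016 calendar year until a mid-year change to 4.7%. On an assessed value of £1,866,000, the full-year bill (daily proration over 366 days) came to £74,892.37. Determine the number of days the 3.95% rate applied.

335 days

Let d = days at the first rate; then 366 − d days at the second rate.
£1,866,000 × [3.95%·d + 4.7%·(366−d)] / 366 = £74,892.37
Solving gives d = 335, so the new rate took effect on December 1, 2016.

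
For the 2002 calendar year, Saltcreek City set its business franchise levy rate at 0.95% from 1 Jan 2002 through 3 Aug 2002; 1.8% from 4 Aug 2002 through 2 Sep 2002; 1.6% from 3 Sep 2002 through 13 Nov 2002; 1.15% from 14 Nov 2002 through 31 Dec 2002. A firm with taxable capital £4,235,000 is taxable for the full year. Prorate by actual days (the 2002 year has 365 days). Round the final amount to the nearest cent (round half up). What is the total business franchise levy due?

1 Jan – 3 Aug 2002: 215 days at 0.95% → £4,235,000 × 0.95% × 215/365 = £23,698.5959
4 Aug – 2 Sep 2002: 30 days at 1.8% → £4,235,000 × 1.8% × 30/365 = £6,265.4795
3 Sep – 13 Nov 2002: 72 days at 1.6% → £4,235,000 × 1.6% × 72/365 = £13,366.3562
14 Nov – 31 Dec 2002: 48 days at 1.15% → £4,235,000 × 1.15% × 48/365 = £6,404.7123
Total = £49,735.1438

£49,735.14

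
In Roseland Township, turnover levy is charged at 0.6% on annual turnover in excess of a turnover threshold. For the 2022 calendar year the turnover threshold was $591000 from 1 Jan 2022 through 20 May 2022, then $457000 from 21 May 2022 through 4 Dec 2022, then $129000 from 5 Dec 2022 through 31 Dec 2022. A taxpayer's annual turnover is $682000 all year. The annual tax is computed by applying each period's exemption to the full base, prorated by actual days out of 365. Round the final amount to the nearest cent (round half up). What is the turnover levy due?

$1187.19

1 Jan – 20 May 2022: 140 days, exemption $591000 → ($682000 − $591000) × 0.6% × 140/365 = $209.4247
21 May – 4 Dec 2022: 198 days, exemption $457000 → ($682000 − $457000) × 0.6% × 198/365 = $732.3288
5 Dec – 31 Dec 2022: 27 days, exemption $129000 → ($682000 − $129000) × 0.6% × 27/365 = $245.4411
Total = $1187.1945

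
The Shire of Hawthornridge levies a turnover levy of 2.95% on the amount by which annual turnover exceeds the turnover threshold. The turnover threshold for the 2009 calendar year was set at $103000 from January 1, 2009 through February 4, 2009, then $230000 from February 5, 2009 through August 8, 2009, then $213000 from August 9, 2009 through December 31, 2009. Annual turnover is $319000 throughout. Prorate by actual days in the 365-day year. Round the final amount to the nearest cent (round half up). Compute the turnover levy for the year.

$3183.98

January 1 – February 4, 2009: 35 days, exemption $103000 → ($319000 − $103000) × 2.95% × 35/365 = $611.0137
February 5 – August 8, 2009: 185 days, exemption $230000 → ($319000 − $230000) × 2.95% × 185/365 = $1330.7329
August 9 – December 31, 2009: 145 days, exemption $213000 → ($319000 − $213000) × 2.95% × 145/365 = $1242.2329
Total = $3183.9795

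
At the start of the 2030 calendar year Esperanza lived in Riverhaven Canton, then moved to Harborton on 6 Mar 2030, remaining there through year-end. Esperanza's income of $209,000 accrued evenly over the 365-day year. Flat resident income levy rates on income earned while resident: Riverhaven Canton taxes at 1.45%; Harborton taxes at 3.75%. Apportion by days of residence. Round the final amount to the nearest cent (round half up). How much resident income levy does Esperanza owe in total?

Riverhaven Canton, 1 Jan – 5 Mar 2030: 64 days → $209,000 × 1.45% × 64/365 = $531.3753
Harborton, 6 Mar – 31 Dec 2030: 301 days → $209,000 × 3.75% × 301/365 = $6,463.2534
Total = $6,994.6288

$6,994.63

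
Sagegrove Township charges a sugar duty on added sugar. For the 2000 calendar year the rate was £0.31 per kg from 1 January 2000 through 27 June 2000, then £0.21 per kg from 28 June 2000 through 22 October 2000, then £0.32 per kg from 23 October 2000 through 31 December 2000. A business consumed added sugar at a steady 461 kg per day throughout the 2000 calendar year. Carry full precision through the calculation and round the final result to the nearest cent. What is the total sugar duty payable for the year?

1 January – 27 June 2000: 179 days × 461 kg/day = 82,519 kg at £0.31/kg → £25,580.89
28 June – 22 October 2000: 117 days × 461 kg/day = 53,937 kg at £0.21/kg → £11,326.77
23 October – 31 December 2000: 70 days × 461 kg/day = 32,270 kg at £0.32/kg → £10,326.40

£47,234.06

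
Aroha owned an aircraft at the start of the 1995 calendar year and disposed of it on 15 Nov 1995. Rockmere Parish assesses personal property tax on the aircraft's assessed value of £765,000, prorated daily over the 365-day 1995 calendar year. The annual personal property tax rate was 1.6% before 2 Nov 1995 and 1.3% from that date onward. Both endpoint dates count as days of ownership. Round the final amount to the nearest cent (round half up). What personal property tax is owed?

1 Jan – 1 Nov 1995: 305 days at 1.6% → £765,000 × 1.6% × 305/365 = £10,227.9452
2 Nov – 15 Nov 1995: 14 days at 1.3% → £765,000 × 1.3% × 14/365 = £381.4521
Total = £10,609.3973

£10,609.40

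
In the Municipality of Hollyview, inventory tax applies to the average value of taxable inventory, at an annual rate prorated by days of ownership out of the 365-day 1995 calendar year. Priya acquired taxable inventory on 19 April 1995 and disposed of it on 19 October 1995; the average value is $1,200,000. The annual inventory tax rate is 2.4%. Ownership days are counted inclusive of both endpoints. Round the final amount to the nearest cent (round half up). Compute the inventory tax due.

$14,518.36

Days held (19 April – 19 October 1995): 184 out of 365
Tax = $1,200,000 × 2.4% × 184/365 = $14,518.3562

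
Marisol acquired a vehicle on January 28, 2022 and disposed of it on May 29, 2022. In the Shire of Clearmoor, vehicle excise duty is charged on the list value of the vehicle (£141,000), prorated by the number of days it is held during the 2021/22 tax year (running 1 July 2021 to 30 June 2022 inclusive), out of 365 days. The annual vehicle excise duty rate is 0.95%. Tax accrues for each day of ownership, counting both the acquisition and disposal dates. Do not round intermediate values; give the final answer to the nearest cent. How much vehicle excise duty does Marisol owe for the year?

Days held (January 28 – May 29, 2022): 122 out of 365
Tax = £141,000 × 0.95% × 122/365 = £447.7233

£447.72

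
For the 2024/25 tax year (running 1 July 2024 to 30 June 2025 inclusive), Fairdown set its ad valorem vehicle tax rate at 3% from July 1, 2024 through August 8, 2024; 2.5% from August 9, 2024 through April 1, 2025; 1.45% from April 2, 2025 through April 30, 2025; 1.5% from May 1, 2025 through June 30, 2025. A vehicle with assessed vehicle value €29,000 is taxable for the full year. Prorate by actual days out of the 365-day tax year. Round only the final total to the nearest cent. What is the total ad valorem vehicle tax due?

July 1 – August 8, 2024: 39 days at 3% → €29,000 × 3% × 39/365 = €92.9589
August 9, 2024 – April 1, 2025: 236 days at 2.5% → €29,000 × 2.5% × 236/365 = €468.7671
April 2 – April 30, 2025: 29 days at 1.45% → €29,000 × 1.45% × 29/365 = €33.4096
May 1 – June 30, 2025: 61 days at 1.5% → €29,000 × 1.5% × 61/365 = €72.6986
Total = €667.8342

€667.83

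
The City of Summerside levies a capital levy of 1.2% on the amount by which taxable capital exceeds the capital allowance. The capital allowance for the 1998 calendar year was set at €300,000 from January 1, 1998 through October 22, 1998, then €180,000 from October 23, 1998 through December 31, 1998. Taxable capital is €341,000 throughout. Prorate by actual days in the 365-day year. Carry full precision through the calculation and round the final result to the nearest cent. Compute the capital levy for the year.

€768.16

January 1 – October 22, 1998: 295 days, exemption €300,000 → (€341,000 − €300,000) × 1.2% × 295/365 = €397.6438
October 23 – December 31, 1998: 70 days, exemption €180,000 → (€341,000 − €180,000) × 1.2% × 70/365 = €370.5205
Total = €768.1644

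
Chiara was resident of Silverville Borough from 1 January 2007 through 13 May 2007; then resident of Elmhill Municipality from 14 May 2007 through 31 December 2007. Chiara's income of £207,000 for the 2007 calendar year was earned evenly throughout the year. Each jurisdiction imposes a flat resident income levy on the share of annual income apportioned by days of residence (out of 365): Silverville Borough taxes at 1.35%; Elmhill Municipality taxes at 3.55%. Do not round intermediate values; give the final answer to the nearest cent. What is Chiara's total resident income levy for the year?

Silverville Borough, 1 January – 13 May 2007: 133 days → £207,000 × 1.35% × 133/365 = £1,018.2699
Elmhill Municipality, 14 May – 31 December 2007: 232 days → £207,000 × 3.55% × 232/365 = £4,670.8274
Total = £5,689.0973

£5,689.10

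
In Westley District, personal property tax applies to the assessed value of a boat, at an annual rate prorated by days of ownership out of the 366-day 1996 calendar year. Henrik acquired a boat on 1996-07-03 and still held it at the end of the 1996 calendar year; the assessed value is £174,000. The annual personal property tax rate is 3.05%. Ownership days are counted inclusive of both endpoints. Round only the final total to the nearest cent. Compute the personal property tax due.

£2,639.00

Days held (1996-07-03 to 1996-12-31): 182 out of 366
Tax = £174,000 × 3.05% × 182/366 = £2,639.0000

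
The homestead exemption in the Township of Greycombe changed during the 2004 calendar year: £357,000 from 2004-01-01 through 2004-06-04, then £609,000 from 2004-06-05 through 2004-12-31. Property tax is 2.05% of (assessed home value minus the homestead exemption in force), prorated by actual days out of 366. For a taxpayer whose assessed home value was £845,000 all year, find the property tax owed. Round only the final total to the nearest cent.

£7,039.90

2004-01-01 to 2004-06-04: 156 days, exemption £357,000 → (£845,000 − £357,000) × 2.05% × 156/366 = £4,264.0000
2004-06-05 to 2004-12-31: 210 days, exemption £609,000 → (£845,000 − £609,000) × 2.05% × 210/366 = £2,775.9016
Total = £7,039.9016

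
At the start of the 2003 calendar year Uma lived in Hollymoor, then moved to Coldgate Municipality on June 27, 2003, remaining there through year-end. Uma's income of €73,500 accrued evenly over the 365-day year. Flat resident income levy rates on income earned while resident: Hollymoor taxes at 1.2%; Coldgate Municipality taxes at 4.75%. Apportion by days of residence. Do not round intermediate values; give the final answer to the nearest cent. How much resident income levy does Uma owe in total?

Hollymoor, January 1 – June 26, 2003: 177 days → €73,500 × 1.2% × 177/365 = €427.7096
Coldgate Municipality, June 27 – December 31, 2003: 188 days → €73,500 × 4.75% × 188/365 = €1,798.2329
Total = €2,225.9425

€2,225.94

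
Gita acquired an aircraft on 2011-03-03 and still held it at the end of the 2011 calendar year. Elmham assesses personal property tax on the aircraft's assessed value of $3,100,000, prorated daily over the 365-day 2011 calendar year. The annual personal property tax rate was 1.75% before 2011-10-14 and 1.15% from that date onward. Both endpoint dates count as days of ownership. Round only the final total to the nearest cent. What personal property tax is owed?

2011-03-03 to 2011-10-13: 225 days at 1.75% → $3,100,000 × 1.75% × 225/365 = $33,441.7808
2011-10-14 to 2011-12-31: 79 days at 1.15% → $3,100,000 × 1.15% × 79/365 = $7,716.0274
Total = $41,157.8082

$41,157.81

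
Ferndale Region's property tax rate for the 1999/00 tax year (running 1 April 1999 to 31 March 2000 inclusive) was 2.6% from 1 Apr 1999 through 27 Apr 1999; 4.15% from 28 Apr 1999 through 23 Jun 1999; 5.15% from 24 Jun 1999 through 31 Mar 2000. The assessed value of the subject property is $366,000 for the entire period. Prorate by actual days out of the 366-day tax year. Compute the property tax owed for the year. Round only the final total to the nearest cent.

$17,590.50

1 Apr – 27 Apr 1999: 27 days at 2.6% → $366,000 × 2.6% × 27/366 = $702.0000
28 Apr – 23 Jun 1999: 57 days at 4.15% → $366,000 × 4.15% × 57/366 = $2,365.5000
24 Jun 1999 – 31 Mar 2000: 282 days at 5.15% → $366,000 × 5.15% × 282/366 = $14,523.0000
Total = $17,590.5000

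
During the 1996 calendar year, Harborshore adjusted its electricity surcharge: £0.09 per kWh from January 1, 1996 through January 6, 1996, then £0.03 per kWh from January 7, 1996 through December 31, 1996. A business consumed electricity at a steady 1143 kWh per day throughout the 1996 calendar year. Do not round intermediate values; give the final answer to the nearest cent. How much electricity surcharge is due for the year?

January 1 – January 6, 1996: 6 days × 1143 kWh/day = 6,858 kWh at £0.09/kWh → £617.22
January 7 – December 31, 1996: 360 days × 1143 kWh/day = 411,480 kWh at £0.03/kWh → £12,344.40

£12,961.62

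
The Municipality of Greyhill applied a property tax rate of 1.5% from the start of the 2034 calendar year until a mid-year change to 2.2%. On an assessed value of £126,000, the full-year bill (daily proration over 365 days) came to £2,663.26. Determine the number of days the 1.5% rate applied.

Let d = days at the first rate; then 365 − d days at the second rate.
£126,000 × [1.5%·d + 2.2%·(365−d)] / 365 = £2,663.26
Solving gives d = 45, so the new rate took effect on February 15, 2034.

45 days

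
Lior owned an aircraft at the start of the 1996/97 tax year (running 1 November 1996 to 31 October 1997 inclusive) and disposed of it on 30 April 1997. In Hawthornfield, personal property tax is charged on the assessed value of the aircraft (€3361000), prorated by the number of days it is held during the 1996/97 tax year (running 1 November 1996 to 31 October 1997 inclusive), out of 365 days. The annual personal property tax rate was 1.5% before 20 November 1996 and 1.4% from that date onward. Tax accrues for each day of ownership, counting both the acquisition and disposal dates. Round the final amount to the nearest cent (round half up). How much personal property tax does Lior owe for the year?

€23508.58

1 November – 19 November 1996: 19 days at 1.5% → €3361000 × 1.5% × 19/365 = €2624.3425
20 November 1996 – 30 April 1997: 162 days at 1.4% → €3361000 × 1.4% × 162/365 = €20884.2411
Total = €23508.5836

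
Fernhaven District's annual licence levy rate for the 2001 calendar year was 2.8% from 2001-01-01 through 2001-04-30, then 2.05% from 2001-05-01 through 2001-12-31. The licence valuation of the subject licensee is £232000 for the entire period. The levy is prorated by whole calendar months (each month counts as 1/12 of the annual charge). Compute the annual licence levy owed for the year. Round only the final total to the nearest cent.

£5336.00

2001-01-01 to 2001-04-30: 4 months at 2.8% → £232000 × 2.8% × 4/12 = £2165.3333
2001-05-01 to 2001-12-31: 8 months at 2.05% → £232000 × 2.05% × 8/12 = £3170.6667
Total = £5336.0000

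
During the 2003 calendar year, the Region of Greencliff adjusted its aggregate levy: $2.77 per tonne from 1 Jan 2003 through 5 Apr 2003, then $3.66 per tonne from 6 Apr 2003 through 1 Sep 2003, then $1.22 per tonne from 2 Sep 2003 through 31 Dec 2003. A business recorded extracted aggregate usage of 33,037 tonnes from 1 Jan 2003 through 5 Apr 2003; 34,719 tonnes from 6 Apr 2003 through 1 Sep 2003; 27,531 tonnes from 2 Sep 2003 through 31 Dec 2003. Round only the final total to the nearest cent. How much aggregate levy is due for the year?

$252,171.85

1 Jan – 5 Apr 2003: 33,037 tonnes at $2.77/tonne → $91,512.49
6 Apr – 1 Sep 2003: 34,719 tonnes at $3.66/tonne → $127,071.54
2 Sep – 31 Dec 2003: 27,531 tonnes at $1.22/tonne → $33,587.82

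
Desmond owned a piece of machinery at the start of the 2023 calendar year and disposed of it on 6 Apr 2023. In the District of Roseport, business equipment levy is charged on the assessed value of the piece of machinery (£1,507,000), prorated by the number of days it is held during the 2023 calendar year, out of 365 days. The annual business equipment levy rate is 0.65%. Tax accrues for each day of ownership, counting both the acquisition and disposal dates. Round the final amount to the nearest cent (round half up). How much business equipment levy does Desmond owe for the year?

Days held (1 Jan – 6 Apr 2023): 96 out of 365
Tax = £1,507,000 × 0.65% × 96/365 = £2,576.3507

£2,576.35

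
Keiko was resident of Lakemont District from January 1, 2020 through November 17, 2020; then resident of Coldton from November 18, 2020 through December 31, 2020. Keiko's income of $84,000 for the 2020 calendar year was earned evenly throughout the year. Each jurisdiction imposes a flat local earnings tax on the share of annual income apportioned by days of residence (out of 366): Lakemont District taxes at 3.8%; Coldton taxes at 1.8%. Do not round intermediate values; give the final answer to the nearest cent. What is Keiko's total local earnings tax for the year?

Lakemont District, January 1 – November 17, 2020: 322 days → $84,000 × 3.8% × 322/366 = $2,808.2623
Coldton, November 18 – December 31, 2020: 44 days → $84,000 × 1.8% × 44/366 = $181.7705
Total = $2,990.0328

$2,990.03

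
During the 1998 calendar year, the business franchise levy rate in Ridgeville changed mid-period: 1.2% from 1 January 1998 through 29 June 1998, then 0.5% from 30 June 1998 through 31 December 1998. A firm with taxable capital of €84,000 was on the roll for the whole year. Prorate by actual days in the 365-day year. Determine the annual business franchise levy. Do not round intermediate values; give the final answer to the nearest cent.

1 January – 29 June 1998: 180 days at 1.2% → €84,000 × 1.2% × 180/365 = €497.0959
30 June – 31 December 1998: 185 days at 0.5% → €84,000 × 0.5% × 185/365 = €212.8767
Total = €709.9726

€709.97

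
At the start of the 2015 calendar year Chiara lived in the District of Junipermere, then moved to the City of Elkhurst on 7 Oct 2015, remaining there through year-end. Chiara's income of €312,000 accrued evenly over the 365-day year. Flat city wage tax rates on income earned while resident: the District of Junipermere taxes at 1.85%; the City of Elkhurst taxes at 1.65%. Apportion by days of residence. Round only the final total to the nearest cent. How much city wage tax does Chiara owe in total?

€5,624.98

The District of Junipermere, 1 Jan – 6 Oct 2015: 279 days → €312,000 × 1.85% × 279/365 = €4,412.0219
The City of Elkhurst, 7 Oct – 31 Dec 2015: 86 days → €312,000 × 1.65% × 86/365 = €1,212.9534
Total = €5,624.9753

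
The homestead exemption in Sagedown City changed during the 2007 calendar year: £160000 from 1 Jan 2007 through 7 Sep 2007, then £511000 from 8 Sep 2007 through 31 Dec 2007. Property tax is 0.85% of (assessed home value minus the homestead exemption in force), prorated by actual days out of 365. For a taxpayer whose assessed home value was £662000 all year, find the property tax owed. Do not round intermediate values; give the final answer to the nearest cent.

£3326.99

1 Jan – 7 Sep 2007: 250 days, exemption £160000 → (£662000 − £160000) × 0.85% × 250/365 = £2922.6027
8 Sep – 31 Dec 2007: 115 days, exemption £511000 → (£662000 − £511000) × 0.85% × 115/365 = £404.3904
Total = £3326.9932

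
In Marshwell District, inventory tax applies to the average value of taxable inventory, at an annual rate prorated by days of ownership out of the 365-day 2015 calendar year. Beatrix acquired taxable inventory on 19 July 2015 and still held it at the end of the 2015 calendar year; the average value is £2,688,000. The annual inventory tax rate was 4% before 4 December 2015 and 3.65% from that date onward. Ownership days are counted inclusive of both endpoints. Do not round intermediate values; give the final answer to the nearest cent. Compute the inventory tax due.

£48,177.80

19 July – 3 December 2015: 138 days at 4% → £2,688,000 × 4% × 138/365 = £40,651.3973
4 December – 31 December 2015: 28 days at 3.65% → £2,688,000 × 3.65% × 28/365 = £7,526.4000
Total = £48,177.7973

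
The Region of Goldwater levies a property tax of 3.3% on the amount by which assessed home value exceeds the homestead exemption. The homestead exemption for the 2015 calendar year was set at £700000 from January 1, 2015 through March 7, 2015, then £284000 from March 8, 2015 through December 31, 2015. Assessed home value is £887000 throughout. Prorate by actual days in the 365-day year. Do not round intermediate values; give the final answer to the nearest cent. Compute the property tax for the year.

January 1 – March 7, 2015: 66 days, exemption £700000 → (£887000 − £700000) × 3.3% × 66/365 = £1115.8521
March 8 – December 31, 2015: 299 days, exemption £284000 → (£887000 − £284000) × 3.3% × 299/365 = £16300.8247
Total = £17416.6767

£17416.68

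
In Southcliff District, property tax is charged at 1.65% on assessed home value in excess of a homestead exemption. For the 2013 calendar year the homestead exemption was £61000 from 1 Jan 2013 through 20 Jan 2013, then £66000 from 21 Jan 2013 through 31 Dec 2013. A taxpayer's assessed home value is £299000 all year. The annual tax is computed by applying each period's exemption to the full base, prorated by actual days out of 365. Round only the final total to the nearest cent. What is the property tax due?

1 Jan – 20 Jan 2013: 20 days, exemption £61000 → (£299000 − £61000) × 1.65% × 20/365 = £215.1781
21 Jan – 31 Dec 2013: 345 days, exemption £66000 → (£299000 − £66000) × 1.65% × 345/365 = £3633.8425
Total = £3849.0205

£3849.02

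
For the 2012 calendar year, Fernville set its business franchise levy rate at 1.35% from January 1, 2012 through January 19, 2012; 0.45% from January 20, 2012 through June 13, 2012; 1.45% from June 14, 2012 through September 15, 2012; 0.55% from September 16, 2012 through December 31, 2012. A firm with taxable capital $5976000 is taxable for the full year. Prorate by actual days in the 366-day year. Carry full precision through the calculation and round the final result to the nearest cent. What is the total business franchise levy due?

January 1 – January 19, 2012: 19 days at 1.35% → $5976000 × 1.35% × 19/366 = $4188.0984
January 20 – June 13, 2012: 146 days at 0.45% → $5976000 × 0.45% × 146/366 = $10727.4098
June 14 – September 15, 2012: 94 days at 1.45% → $5976000 × 1.45% × 94/366 = $22254.8852
September 16 – December 31, 2012: 107 days at 0.55% → $5976000 × 0.55% × 107/366 = $9608.9508
Total = $46779.3443

$46779.34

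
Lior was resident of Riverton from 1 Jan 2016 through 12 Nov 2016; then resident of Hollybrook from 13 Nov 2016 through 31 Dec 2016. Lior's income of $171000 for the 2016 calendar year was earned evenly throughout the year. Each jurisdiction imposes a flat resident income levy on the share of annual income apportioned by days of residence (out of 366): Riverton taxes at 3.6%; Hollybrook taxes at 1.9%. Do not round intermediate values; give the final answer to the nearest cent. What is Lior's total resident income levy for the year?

Riverton, 1 Jan – 12 Nov 2016: 317 days → $171000 × 3.6% × 317/366 = $5331.8361
Hollybrook, 13 Nov – 31 Dec 2016: 49 days → $171000 × 1.9% × 49/366 = $434.9754
Total = $5766.8115

$5766.81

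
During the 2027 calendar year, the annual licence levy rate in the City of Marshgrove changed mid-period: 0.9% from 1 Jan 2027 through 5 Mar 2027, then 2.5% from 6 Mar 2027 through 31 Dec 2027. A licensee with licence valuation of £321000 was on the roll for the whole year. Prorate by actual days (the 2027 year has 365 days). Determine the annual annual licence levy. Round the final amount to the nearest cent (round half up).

1 Jan – 5 Mar 2027: 64 days at 0.9% → £321000 × 0.9% × 64/365 = £506.5644
6 Mar – 31 Dec 2027: 301 days at 2.5% → £321000 × 2.5% × 301/365 = £6617.8767
Total = £7124.4411

£7124.44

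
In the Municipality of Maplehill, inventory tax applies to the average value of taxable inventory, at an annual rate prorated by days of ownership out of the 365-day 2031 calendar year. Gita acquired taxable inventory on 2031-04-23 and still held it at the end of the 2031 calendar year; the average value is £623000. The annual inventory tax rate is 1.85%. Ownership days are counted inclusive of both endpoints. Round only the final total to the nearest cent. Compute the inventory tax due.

Days held (2031-04-23 to 2031-12-31): 253 out of 365
Tax = £623000 × 1.85% × 253/365 = £7988.9082

£7988.91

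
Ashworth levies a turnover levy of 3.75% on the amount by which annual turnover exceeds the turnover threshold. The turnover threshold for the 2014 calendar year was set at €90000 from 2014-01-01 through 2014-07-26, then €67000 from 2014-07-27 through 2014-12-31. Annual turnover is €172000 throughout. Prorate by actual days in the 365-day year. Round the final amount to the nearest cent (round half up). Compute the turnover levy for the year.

€3448.36

2014-01-01 to 2014-07-26: 207 days, exemption €90000 → (€172000 − €90000) × 3.75% × 207/365 = €1743.9041
2014-07-27 to 2014-12-31: 158 days, exemption €67000 → (€172000 − €67000) × 3.75% × 158/365 = €1704.4521
Total = €3448.3562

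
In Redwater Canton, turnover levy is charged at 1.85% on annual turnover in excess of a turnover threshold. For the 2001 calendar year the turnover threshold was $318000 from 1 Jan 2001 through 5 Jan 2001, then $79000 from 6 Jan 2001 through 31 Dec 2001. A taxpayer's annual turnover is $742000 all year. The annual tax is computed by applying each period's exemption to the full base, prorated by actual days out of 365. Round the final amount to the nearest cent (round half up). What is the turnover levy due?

1 Jan – 5 Jan 2001: 5 days, exemption $318000 → ($742000 − $318000) × 1.85% × 5/365 = $107.4521
6 Jan – 31 Dec 2001: 360 days, exemption $79000 → ($742000 − $79000) × 1.85% × 360/365 = $12097.4795
Total = $12204.9315

$12204.93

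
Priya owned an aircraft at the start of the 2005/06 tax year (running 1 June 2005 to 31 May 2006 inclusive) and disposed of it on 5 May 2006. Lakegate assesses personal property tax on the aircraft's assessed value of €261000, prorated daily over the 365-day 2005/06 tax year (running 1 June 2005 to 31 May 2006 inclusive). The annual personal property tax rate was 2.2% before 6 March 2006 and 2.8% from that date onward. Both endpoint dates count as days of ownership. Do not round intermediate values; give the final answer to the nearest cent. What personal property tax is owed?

€5594.70

1 June 2005 – 5 March 2006: 278 days at 2.2% → €261000 × 2.2% × 278/365 = €4373.3589
6 March – 5 May 2006: 61 days at 2.8% → €261000 × 2.8% × 61/365 = €1221.3370
Total = €5594.6959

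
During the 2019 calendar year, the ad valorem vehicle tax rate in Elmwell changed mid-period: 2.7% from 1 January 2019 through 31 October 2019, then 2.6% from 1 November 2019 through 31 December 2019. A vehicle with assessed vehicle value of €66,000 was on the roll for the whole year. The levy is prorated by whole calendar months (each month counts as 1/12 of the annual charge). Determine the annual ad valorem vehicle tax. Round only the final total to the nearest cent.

€1,771.00

1 January – 31 October 2019: 10 months at 2.7% → €66,000 × 2.7% × 10/12 = €1,485.0000
1 November – 31 December 2019: 2 months at 2.6% → €66,000 × 2.6% × 2/12 = €286.0000
Total = €1,771.0000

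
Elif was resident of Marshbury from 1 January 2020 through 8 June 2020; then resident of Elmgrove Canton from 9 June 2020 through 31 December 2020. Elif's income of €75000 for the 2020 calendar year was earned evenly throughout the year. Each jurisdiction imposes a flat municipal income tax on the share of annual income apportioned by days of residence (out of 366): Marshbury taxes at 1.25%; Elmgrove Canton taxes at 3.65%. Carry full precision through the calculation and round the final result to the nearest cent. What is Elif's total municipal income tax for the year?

Marshbury, 1 January – 8 June 2020: 160 days → €75000 × 1.25% × 160/366 = €409.8361
Elmgrove Canton, 9 June – 31 December 2020: 206 days → €75000 × 3.65% × 206/366 = €1540.7787
Total = €1950.6148

€1950.61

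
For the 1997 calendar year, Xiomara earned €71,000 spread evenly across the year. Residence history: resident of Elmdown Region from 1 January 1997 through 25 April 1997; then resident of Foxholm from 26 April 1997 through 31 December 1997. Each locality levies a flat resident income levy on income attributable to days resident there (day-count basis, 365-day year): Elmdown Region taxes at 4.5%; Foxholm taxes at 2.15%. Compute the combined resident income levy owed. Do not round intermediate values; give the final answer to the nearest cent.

Elmdown Region, 1 January – 25 April 1997: 115 days → €71,000 × 4.5% × 115/365 = €1,006.6438
Foxholm, 26 April – 31 December 1997: 250 days → €71,000 × 2.15% × 250/365 = €1,045.5479
Total = €2,052.1918

€2,052.19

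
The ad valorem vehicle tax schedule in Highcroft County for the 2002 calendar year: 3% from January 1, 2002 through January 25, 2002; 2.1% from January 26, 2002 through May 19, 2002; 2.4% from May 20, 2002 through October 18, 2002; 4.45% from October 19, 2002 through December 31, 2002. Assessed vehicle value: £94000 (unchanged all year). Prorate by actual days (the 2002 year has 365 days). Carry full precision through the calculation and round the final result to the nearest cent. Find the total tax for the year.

£2597.23

January 1 – January 25, 2002: 25 days at 3% → £94000 × 3% × 25/365 = £193.1507
January 26 – May 19, 2002: 114 days at 2.1% → £94000 × 2.1% × 114/365 = £616.5370
May 20 – October 18, 2002: 152 days at 2.4% → £94000 × 2.4% × 152/365 = £939.4849
October 19 – December 31, 2002: 74 days at 4.45% → £94000 × 4.45% × 74/365 = £848.0603
Total = £2597.2329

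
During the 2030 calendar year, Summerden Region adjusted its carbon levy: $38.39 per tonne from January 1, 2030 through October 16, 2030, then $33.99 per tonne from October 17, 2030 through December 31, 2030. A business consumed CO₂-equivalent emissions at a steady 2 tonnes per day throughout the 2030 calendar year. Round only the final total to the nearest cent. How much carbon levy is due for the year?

$27355.90

January 1 – October 16, 2030: 289 days × 2 tonnes/day = 578 tonnes at $38.39/tonne → $22189.42
October 17 – December 31, 2030: 76 days × 2 tonnes/day = 152 tonnes at $33.99/tonne → $5166.48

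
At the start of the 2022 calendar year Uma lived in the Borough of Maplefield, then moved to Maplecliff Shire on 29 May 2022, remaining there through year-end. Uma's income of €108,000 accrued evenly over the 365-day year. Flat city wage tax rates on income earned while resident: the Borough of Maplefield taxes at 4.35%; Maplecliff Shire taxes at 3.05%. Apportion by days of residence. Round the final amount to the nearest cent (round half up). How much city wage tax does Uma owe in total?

€3,863.29

The Borough of Maplefield, 1 January – 28 May 2022: 148 days → €108,000 × 4.35% × 148/365 = €1,904.9425
Maplecliff Shire, 29 May – 31 December 2022: 217 days → €108,000 × 3.05% × 217/365 = €1,958.3507
Total = €3,863.2932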